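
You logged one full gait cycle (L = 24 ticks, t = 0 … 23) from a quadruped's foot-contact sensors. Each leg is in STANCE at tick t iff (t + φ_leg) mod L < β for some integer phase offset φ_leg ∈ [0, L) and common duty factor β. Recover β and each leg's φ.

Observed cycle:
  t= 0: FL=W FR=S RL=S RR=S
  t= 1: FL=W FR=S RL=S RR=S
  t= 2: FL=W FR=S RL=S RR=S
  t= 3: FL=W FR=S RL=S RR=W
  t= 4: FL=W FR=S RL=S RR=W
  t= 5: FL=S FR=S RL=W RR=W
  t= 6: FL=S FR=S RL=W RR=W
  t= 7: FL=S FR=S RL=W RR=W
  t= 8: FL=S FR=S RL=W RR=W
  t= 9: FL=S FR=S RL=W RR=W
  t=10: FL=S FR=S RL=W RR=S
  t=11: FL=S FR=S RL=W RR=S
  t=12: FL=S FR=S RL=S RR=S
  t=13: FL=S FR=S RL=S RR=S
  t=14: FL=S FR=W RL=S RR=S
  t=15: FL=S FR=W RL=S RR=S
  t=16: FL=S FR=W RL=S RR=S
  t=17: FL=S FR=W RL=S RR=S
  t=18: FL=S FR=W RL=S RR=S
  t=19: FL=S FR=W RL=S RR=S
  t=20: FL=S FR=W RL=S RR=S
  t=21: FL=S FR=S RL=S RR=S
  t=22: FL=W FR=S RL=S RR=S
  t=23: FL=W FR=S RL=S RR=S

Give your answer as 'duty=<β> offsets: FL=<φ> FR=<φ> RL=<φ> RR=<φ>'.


duty=17 offsets: FL=19 FR=3 RL=12 RR=14

duty β = stance ticks per leg = 17
FL: stance ticks = 17; W→S at t=5 → φ=19
FR: stance ticks = 17; W→S at t=21 → φ=3
RL: stance ticks = 17; W→S at t=12 → φ=12
RR: stance ticks = 17; W→S at t=10 → φ=14


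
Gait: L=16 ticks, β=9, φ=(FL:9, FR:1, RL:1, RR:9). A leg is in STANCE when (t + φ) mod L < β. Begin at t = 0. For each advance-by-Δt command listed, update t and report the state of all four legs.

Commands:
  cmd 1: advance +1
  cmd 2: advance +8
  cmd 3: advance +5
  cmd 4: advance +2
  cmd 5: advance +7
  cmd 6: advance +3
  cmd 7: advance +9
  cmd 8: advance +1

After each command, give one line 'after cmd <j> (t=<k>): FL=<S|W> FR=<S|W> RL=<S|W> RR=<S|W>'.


after cmd 1 (t=1): FL=W FR=S RL=S RR=W
after cmd 2 (t=9): FL=S FR=W RL=W RR=S
after cmd 3 (t=14): FL=S FR=W RL=W RR=S
after cmd 4 (t=16): FL=W FR=S RL=S RR=W
after cmd 5 (t=23): FL=S FR=S RL=S RR=S
after cmd 6 (t=26): FL=S FR=W RL=W RR=S
after cmd 7 (t=35): FL=W FR=S RL=S RR=W
after cmd 8 (t=36): FL=W FR=S RL=S RR=W

start t=0: FL=W FR=S RL=S RR=W
cmd 1: advance +1 → t=1, phase=(10,2,2,10) → FL=W FR=S RL=S RR=W
cmd 2: advance +8 → t=9, phase=(2,10,10,2) → FL=S FR=W RL=W RR=S
cmd 3: advance +5 → t=14, phase=(7,15,15,7) → FL=S FR=W RL=W RR=S
cmd 4: advance +2 → t=16, phase=(9,1,1,9) → FL=W FR=S RL=S RR=W
cmd 5: advance +7 → t=23, phase=(0,8,8,0) → FL=S FR=S RL=S RR=S
cmd 6: advance +3 → t=26, phase=(3,11,11,3) → FL=S FR=W RL=W RR=S
cmd 7: advance +9 → t=35, phase=(12,4,4,12) → FL=W FR=S RL=S RR=W
cmd 8: advance +1 → t=36, phase=(13,5,5,13) → FL=W FR=S RL=S RR=W


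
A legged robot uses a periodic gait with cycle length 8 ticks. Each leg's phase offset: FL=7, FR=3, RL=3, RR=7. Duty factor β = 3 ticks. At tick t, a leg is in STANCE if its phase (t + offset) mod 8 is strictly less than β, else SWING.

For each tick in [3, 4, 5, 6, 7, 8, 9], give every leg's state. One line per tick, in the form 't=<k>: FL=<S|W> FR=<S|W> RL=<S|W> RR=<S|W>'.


t=3: phase=(2,6,6,2) vs β=3 → FL=S FR=W RL=W RR=S
t=4: phase=(3,7,7,3) vs β=3 → FL=W FR=W RL=W RR=W
t=5: phase=(4,0,0,4) vs β=3 → FL=W FR=S RL=S RR=W
t=6: phase=(5,1,1,5) vs β=3 → FL=W FR=S RL=S RR=W
t=7: phase=(6,2,2,6) vs β=3 → FL=W FR=S RL=S RR=W
t=8: phase=(7,3,3,7) vs β=3 → FL=W FR=W RL=W RR=W
t=9: phase=(0,4,4,0) vs β=3 → FL=S FR=W RL=W RR=S

t=3: FL=S FR=W RL=W RR=S
t=4: FL=W FR=W RL=W RR=W
t=5: FL=W FR=S RL=S RR=W
t=6: FL=W FR=S RL=S RR=W
t=7: FL=W FR=S RL=S RR=W
t=8: FL=W FR=W RL=W RR=W
t=9: FL=S FR=W RL=W RR=S


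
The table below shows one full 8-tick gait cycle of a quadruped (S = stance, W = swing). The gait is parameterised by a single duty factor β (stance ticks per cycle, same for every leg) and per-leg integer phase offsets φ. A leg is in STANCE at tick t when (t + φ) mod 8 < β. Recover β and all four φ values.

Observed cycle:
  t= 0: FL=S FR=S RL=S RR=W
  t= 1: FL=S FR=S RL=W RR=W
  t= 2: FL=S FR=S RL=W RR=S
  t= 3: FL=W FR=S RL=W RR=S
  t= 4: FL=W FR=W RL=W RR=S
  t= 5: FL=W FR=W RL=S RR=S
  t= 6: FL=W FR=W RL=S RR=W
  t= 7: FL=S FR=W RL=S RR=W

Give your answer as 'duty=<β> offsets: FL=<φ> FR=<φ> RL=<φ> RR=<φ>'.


duty β = stance ticks per leg = 4
FL: stance ticks = 4; W→S at t=7 → φ=1
FR: stance ticks = 4; W→S at t=0 → φ=0
RL: stance ticks = 4; W→S at t=5 → φ=3
RR: stance ticks = 4; W→S at t=2 → φ=6

duty=4 offsets: FL=1 FR=0 RL=3 RR=6


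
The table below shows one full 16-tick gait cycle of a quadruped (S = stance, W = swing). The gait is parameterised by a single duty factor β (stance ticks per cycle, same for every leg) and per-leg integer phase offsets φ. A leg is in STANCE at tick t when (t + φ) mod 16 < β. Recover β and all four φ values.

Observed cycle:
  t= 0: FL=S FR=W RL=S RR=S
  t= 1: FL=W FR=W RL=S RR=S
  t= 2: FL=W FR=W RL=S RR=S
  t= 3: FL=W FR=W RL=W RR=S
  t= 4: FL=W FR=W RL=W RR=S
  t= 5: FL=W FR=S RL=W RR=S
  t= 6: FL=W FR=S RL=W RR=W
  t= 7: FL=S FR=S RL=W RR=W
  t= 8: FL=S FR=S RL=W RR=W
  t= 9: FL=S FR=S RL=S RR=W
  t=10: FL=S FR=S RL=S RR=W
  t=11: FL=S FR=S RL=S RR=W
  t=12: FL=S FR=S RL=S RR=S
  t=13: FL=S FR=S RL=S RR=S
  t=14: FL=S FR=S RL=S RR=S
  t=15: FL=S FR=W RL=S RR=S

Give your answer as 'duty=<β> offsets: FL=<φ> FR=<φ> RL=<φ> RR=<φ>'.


duty β = stance ticks per leg = 10
FL: stance ticks = 10; W→S at t=7 → φ=9
FR: stance ticks = 10; W→S at t=5 → φ=11
RL: stance ticks = 10; W→S at t=9 → φ=7
RR: stance ticks = 10; W→S at t=12 → φ=4

duty=10 offsets: FL=9 FR=11 RL=7 RR=4


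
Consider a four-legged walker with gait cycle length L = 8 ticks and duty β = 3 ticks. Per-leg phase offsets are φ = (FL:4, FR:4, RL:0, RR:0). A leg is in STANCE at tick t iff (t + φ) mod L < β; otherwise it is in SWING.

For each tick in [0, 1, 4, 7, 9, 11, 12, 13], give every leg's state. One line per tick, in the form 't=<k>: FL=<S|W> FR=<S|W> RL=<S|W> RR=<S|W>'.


t=0: FL=W FR=W RL=S RR=S
t=1: FL=W FR=W RL=S RR=S
t=4: FL=S FR=S RL=W RR=W
t=7: FL=W FR=W RL=W RR=W
t=9: FL=W FR=W RL=S RR=S
t=11: FL=W FR=W RL=W RR=W
t=12: FL=S FR=S RL=W RR=W
t=13: FL=S FR=S RL=W RR=W

t=0: phase=(4,4,0,0) vs β=3 → FL=W FR=W RL=S RR=S
t=1: phase=(5,5,1,1) vs β=3 → FL=W FR=W RL=S RR=S
t=4: phase=(0,0,4,4) vs β=3 → FL=S FR=S RL=W RR=W
t=7: phase=(3,3,7,7) vs β=3 → FL=W FR=W RL=W RR=W
t=9: phase=(5,5,1,1) vs β=3 → FL=W FR=W RL=S RR=S
t=11: phase=(7,7,3,3) vs β=3 → FL=W FR=W RL=W RR=W
t=12: phase=(0,0,4,4) vs β=3 → FL=S FR=S RL=W RR=W
t=13: phase=(1,1,5,5) vs β=3 → FL=S FR=S RL=W RR=W


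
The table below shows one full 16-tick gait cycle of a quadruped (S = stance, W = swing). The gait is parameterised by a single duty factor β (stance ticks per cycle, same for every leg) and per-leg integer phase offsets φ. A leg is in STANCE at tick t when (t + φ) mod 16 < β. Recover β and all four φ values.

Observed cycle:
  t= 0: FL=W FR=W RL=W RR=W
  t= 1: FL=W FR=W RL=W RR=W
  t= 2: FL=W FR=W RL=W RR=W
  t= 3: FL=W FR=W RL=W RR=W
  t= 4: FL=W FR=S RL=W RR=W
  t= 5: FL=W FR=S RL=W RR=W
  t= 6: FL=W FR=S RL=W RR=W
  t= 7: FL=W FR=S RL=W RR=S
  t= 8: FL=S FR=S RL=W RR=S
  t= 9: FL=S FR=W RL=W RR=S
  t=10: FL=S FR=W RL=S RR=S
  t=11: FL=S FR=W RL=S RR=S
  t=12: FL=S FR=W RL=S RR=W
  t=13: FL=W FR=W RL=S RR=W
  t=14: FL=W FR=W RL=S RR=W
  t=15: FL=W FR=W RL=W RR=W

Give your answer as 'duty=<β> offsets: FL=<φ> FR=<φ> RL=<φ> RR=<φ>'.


duty β = stance ticks per leg = 5
FL: stance ticks = 5; W→S at t=8 → φ=8
FR: stance ticks = 5; W→S at t=4 → φ=12
RL: stance ticks = 5; W→S at t=10 → φ=6
RR: stance ticks = 5; W→S at t=7 → φ=9

duty=5 offsets: FL=8 FR=12 RL=6 RR=9


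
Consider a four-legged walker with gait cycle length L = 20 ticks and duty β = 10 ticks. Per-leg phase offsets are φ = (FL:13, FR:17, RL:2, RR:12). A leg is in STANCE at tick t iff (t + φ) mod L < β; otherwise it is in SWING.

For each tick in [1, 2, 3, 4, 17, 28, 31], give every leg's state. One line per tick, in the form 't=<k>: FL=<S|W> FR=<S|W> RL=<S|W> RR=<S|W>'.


t=1: FL=W FR=W RL=S RR=W
t=2: FL=W FR=W RL=S RR=W
t=3: FL=W FR=S RL=S RR=W
t=4: FL=W FR=S RL=S RR=W
t=17: FL=W FR=W RL=W RR=S
t=28: FL=S FR=S RL=W RR=S
t=31: FL=S FR=S RL=W RR=S

t=1: phase=(14,18,3,13) vs β=10 → FL=W FR=W RL=S RR=W
t=2: phase=(15,19,4,14) vs β=10 → FL=W FR=W RL=S RR=W
t=3: phase=(16,0,5,15) vs β=10 → FL=W FR=S RL=S RR=W
t=4: phase=(17,1,6,16) vs β=10 → FL=W FR=S RL=S RR=W
t=17: phase=(10,14,19,9) vs β=10 → FL=W FR=W RL=W RR=S
t=28: phase=(1,5,10,0) vs β=10 → FL=S FR=S RL=W RR=S
t=31: phase=(4,8,13,3) vs β=10 → FL=S FR=S RL=W RR=S


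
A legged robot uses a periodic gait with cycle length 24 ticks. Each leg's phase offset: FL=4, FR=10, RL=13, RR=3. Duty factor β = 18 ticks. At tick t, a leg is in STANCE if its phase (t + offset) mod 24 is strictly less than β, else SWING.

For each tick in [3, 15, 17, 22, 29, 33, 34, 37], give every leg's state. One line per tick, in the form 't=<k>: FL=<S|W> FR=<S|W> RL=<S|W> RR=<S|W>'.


t=3: phase=(7,13,16,6) vs β=18 → FL=S FR=S RL=S RR=S
t=15: phase=(19,1,4,18) vs β=18 → FL=W FR=S RL=S RR=W
t=17: phase=(21,3,6,20) vs β=18 → FL=W FR=S RL=S RR=W
t=22: phase=(2,8,11,1) vs β=18 → FL=S FR=S RL=S RR=S
t=29: phase=(9,15,18,8) vs β=18 → FL=S FR=S RL=W RR=S
t=33: phase=(13,19,22,12) vs β=18 → FL=S FR=W RL=W RR=S
t=34: phase=(14,20,23,13) vs β=18 → FL=S FR=W RL=W RR=S
t=37: phase=(17,23,2,16) vs β=18 → FL=S FR=W RL=S RR=S

t=3: FL=S FR=S RL=S RR=S
t=15: FL=W FR=S RL=S RR=W
t=17: FL=W FR=S RL=S RR=W
t=22: FL=S FR=S RL=S RR=S
t=29: FL=S FR=S RL=W RR=S
t=33: FL=S FR=W RL=W RR=S
t=34: FL=S FR=W RL=W RR=S
t=37: FL=S FR=W RL=S RR=S


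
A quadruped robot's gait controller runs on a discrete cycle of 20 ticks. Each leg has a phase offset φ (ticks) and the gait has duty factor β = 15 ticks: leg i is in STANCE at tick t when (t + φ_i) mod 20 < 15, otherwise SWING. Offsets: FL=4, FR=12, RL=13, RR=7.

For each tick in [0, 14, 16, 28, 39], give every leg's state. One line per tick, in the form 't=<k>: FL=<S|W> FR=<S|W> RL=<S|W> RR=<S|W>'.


t=0: FL=S FR=S RL=S RR=S
t=14: FL=W FR=S RL=S RR=S
t=16: FL=S FR=S RL=S RR=S
t=28: FL=S FR=S RL=S RR=W
t=39: FL=S FR=S RL=S RR=S

t=0: phase=(4,12,13,7) vs β=15 → FL=S FR=S RL=S RR=S
t=14: phase=(18,6,7,1) vs β=15 → FL=W FR=S RL=S RR=S
t=16: phase=(0,8,9,3) vs β=15 → FL=S FR=S RL=S RR=S
t=28: phase=(12,0,1,15) vs β=15 → FL=S FR=S RL=S RR=W
t=39: phase=(3,11,12,6) vs β=15 → FL=S FR=S RL=S RR=S


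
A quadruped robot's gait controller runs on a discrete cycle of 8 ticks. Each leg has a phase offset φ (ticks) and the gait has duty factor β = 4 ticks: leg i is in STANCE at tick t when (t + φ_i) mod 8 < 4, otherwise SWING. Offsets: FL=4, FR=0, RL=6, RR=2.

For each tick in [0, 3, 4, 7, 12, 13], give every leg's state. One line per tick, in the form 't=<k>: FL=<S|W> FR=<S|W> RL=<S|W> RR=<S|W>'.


t=0: FL=W FR=S RL=W RR=S
t=3: FL=W FR=S RL=S RR=W
t=4: FL=S FR=W RL=S RR=W
t=7: FL=S FR=W RL=W RR=S
t=12: FL=S FR=W RL=S RR=W
t=13: FL=S FR=W RL=S RR=W

t=0: phase=(4,0,6,2) vs β=4 → FL=W FR=S RL=W RR=S
t=3: phase=(7,3,1,5) vs β=4 → FL=W FR=S RL=S RR=W
t=4: phase=(0,4,2,6) vs β=4 → FL=S FR=W RL=S RR=W
t=7: phase=(3,7,5,1) vs β=4 → FL=S FR=W RL=W RR=S
t=12: phase=(0,4,2,6) vs β=4 → FL=S FR=W RL=S RR=W
t=13: phase=(1,5,3,7) vs β=4 → FL=S FR=W RL=S RR=W


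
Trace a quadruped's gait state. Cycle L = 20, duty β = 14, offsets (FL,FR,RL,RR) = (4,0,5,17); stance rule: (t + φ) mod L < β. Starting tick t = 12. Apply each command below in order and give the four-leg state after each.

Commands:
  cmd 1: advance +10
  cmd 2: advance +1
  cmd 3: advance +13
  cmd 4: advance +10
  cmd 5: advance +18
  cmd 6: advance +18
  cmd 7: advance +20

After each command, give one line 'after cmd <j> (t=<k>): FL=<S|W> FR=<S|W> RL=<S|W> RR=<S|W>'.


start t=12: FL=W FR=S RL=W RR=S
cmd 1: advance +10 → t=22, phase=(6,2,7,19) → FL=S FR=S RL=S RR=W
cmd 2: advance +1 → t=23, phase=(7,3,8,0) → FL=S FR=S RL=S RR=S
cmd 3: advance +13 → t=36, phase=(0,16,1,13) → FL=S FR=W RL=S RR=S
cmd 4: advance +10 → t=46, phase=(10,6,11,3) → FL=S FR=S RL=S RR=S
cmd 5: advance +18 → t=64, phase=(8,4,9,1) → FL=S FR=S RL=S RR=S
cmd 6: advance +18 → t=82, phase=(6,2,7,19) → FL=S FR=S RL=S RR=W
cmd 7: advance +20 → t=102, phase=(6,2,7,19) → FL=S FR=S RL=S RR=W

after cmd 1 (t=22): FL=S FR=S RL=S RR=W
after cmd 2 (t=23): FL=S FR=S RL=S RR=S
after cmd 3 (t=36): FL=S FR=W RL=S RR=S
after cmd 4 (t=46): FL=S FR=S RL=S RR=S
after cmd 5 (t=64): FL=S FR=S RL=S RR=S
after cmd 6 (t=82): FL=S FR=S RL=S RR=W
after cmd 7 (t=102): FL=S FR=S RL=S RR=W


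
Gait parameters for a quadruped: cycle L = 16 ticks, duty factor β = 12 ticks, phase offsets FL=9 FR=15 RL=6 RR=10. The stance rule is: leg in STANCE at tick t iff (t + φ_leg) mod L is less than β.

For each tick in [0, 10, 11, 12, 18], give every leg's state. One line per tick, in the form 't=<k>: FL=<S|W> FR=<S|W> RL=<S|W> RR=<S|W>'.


t=0: FL=S FR=W RL=S RR=S
t=10: FL=S FR=S RL=S RR=S
t=11: FL=S FR=S RL=S RR=S
t=12: FL=S FR=S RL=S RR=S
t=18: FL=S FR=S RL=S RR=W

t=0: phase=(9,15,6,10) vs β=12 → FL=S FR=W RL=S RR=S
t=10: phase=(3,9,0,4) vs β=12 → FL=S FR=S RL=S RR=S
t=11: phase=(4,10,1,5) vs β=12 → FL=S FR=S RL=S RR=S
t=12: phase=(5,11,2,6) vs β=12 → FL=S FR=S RL=S RR=S
t=18: phase=(11,1,8,12) vs β=12 → FL=S FR=S RL=S RR=W


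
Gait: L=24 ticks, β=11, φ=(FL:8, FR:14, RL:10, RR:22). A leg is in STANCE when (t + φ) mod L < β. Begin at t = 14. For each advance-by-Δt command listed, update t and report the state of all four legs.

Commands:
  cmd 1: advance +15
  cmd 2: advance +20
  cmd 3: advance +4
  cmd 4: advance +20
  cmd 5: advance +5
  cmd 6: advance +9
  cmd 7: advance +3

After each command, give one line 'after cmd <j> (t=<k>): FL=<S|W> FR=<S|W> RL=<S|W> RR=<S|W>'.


after cmd 1 (t=29): FL=W FR=W RL=W RR=S
after cmd 2 (t=49): FL=S FR=W RL=W RR=W
after cmd 3 (t=53): FL=W FR=W RL=W RR=S
after cmd 4 (t=73): FL=S FR=W RL=W RR=W
after cmd 5 (t=78): FL=W FR=W RL=W RR=S
after cmd 6 (t=87): FL=W FR=S RL=S RR=W
after cmd 7 (t=90): FL=S FR=S RL=S RR=W

start t=14: FL=W FR=S RL=S RR=W
cmd 1: advance +15 → t=29, phase=(13,19,15,3) → FL=W FR=W RL=W RR=S
cmd 2: advance +20 → t=49, phase=(9,15,11,23) → FL=S FR=W RL=W RR=W
cmd 3: advance +4 → t=53, phase=(13,19,15,3) → FL=W FR=W RL=W RR=S
cmd 4: advance +20 → t=73, phase=(9,15,11,23) → FL=S FR=W RL=W RR=W
cmd 5: advance +5 → t=78, phase=(14,20,16,4) → FL=W FR=W RL=W RR=S
cmd 6: advance +9 → t=87, phase=(23,5,1,13) → FL=W FR=S RL=S RR=W
cmd 7: advance +3 → t=90, phase=(2,8,4,16) → FL=S FR=S RL=S RR=W


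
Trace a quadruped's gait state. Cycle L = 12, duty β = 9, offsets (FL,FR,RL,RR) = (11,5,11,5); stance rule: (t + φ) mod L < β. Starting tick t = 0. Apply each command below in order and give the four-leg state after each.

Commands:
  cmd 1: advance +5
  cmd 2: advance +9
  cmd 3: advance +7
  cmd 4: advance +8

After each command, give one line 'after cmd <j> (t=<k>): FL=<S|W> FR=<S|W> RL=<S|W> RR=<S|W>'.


start t=0: FL=W FR=S RL=W RR=S
cmd 1: advance +5 → t=5, phase=(4,10,4,10) → FL=S FR=W RL=S RR=W
cmd 2: advance +9 → t=14, phase=(1,7,1,7) → FL=S FR=S RL=S RR=S
cmd 3: advance +7 → t=21, phase=(8,2,8,2) → FL=S FR=S RL=S RR=S
cmd 4: advance +8 → t=29, phase=(4,10,4,10) → FL=S FR=W RL=S RR=W

after cmd 1 (t=5): FL=S FR=W RL=S RR=W
after cmd 2 (t=14): FL=S FR=S RL=S RR=S
after cmd 3 (t=21): FL=S FR=S RL=S RR=S
after cmd 4 (t=29): FL=S FR=W RL=S RR=W


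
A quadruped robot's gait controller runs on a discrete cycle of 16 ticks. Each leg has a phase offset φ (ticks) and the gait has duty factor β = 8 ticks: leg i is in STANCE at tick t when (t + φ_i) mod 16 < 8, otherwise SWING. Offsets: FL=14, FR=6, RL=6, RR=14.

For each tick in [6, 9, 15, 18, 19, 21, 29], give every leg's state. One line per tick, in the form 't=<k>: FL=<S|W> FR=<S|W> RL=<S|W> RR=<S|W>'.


t=6: FL=S FR=W RL=W RR=S
t=9: FL=S FR=W RL=W RR=S
t=15: FL=W FR=S RL=S RR=W
t=18: FL=S FR=W RL=W RR=S
t=19: FL=S FR=W RL=W RR=S
t=21: FL=S FR=W RL=W RR=S
t=29: FL=W FR=S RL=S RR=W

t=6: phase=(4,12,12,4) vs β=8 → FL=S FR=W RL=W RR=S
t=9: phase=(7,15,15,7) vs β=8 → FL=S FR=W RL=W RR=S
t=15: phase=(13,5,5,13) vs β=8 → FL=W FR=S RL=S RR=W
t=18: phase=(0,8,8,0) vs β=8 → FL=S FR=W RL=W RR=S
t=19: phase=(1,9,9,1) vs β=8 → FL=S FR=W RL=W RR=S
t=21: phase=(3,11,11,3) vs β=8 → FL=S FR=W RL=W RR=S
t=29: phase=(11,3,3,11) vs β=8 → FL=W FR=S RL=S RR=W


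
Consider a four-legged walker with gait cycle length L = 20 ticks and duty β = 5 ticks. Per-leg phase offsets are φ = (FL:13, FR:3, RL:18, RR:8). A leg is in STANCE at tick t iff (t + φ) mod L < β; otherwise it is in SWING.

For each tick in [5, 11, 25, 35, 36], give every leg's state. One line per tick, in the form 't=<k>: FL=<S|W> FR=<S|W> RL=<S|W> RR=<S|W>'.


t=5: phase=(18,8,3,13) vs β=5 → FL=W FR=W RL=S RR=W
t=11: phase=(4,14,9,19) vs β=5 → FL=S FR=W RL=W RR=W
t=25: phase=(18,8,3,13) vs β=5 → FL=W FR=W RL=S RR=W
t=35: phase=(8,18,13,3) vs β=5 → FL=W FR=W RL=W RR=S
t=36: phase=(9,19,14,4) vs β=5 → FL=W FR=W RL=W RR=S

t=5: FL=W FR=W RL=S RR=W
t=11: FL=S FR=W RL=W RR=W
t=25: FL=W FR=W RL=S RR=W
t=35: FL=W FR=W RL=W RR=S
t=36: FL=W FR=W RL=W RR=S


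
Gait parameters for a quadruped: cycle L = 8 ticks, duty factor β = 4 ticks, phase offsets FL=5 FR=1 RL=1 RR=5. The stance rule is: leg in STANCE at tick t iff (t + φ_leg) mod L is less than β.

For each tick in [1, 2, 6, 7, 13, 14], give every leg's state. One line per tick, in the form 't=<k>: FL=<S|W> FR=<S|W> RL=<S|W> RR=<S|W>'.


t=1: phase=(6,2,2,6) vs β=4 → FL=W FR=S RL=S RR=W
t=2: phase=(7,3,3,7) vs β=4 → FL=W FR=S RL=S RR=W
t=6: phase=(3,7,7,3) vs β=4 → FL=S FR=W RL=W RR=S
t=7: phase=(4,0,0,4) vs β=4 → FL=W FR=S RL=S RR=W
t=13: phase=(2,6,6,2) vs β=4 → FL=S FR=W RL=W RR=S
t=14: phase=(3,7,7,3) vs β=4 → FL=S FR=W RL=W RR=S

t=1: FL=W FR=S RL=S RR=W
t=2: FL=W FR=S RL=S RR=W
t=6: FL=S FR=W RL=W RR=S
t=7: FL=W FR=S RL=S RR=W
t=13: FL=S FR=W RL=W RR=S
t=14: FL=S FR=W RL=W RR=S


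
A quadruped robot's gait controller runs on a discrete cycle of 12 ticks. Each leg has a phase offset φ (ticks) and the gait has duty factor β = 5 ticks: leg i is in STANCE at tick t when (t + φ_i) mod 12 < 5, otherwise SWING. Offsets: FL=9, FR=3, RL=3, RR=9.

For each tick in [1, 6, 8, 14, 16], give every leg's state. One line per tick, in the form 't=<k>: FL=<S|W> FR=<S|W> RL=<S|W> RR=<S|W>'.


t=1: phase=(10,4,4,10) vs β=5 → FL=W FR=S RL=S RR=W
t=6: phase=(3,9,9,3) vs β=5 → FL=S FR=W RL=W RR=S
t=8: phase=(5,11,11,5) vs β=5 → FL=W FR=W RL=W RR=W
t=14: phase=(11,5,5,11) vs β=5 → FL=W FR=W RL=W RR=W
t=16: phase=(1,7,7,1) vs β=5 → FL=S FR=W RL=W RR=S

t=1: FL=W FR=S RL=S RR=W
t=6: FL=S FR=W RL=W RR=S
t=8: FL=W FR=W RL=W RR=W
t=14: FL=W FR=W RL=W RR=W
t=16: FL=S FR=W RL=W RR=S


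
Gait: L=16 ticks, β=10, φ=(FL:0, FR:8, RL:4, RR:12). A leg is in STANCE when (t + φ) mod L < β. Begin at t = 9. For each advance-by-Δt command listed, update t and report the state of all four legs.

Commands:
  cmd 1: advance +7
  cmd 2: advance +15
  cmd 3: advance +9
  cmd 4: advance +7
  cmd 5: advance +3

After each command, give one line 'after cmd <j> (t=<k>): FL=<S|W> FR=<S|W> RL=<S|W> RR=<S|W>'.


after cmd 1 (t=16): FL=S FR=S RL=S RR=W
after cmd 2 (t=31): FL=W FR=S RL=S RR=W
after cmd 3 (t=40): FL=S FR=S RL=W RR=S
after cmd 4 (t=47): FL=W FR=S RL=S RR=W
after cmd 5 (t=50): FL=S FR=W RL=S RR=W

start t=9: FL=S FR=S RL=W RR=S
cmd 1: advance +7 → t=16, phase=(0,8,4,12) → FL=S FR=S RL=S RR=W
cmd 2: advance +15 → t=31, phase=(15,7,3,11) → FL=W FR=S RL=S RR=W
cmd 3: advance +9 → t=40, phase=(8,0,12,4) → FL=S FR=S RL=W RR=S
cmd 4: advance +7 → t=47, phase=(15,7,3,11) → FL=W FR=S RL=S RR=W
cmd 5: advance +3 → t=50, phase=(2,10,6,14) → FL=S FR=W RL=S RR=W


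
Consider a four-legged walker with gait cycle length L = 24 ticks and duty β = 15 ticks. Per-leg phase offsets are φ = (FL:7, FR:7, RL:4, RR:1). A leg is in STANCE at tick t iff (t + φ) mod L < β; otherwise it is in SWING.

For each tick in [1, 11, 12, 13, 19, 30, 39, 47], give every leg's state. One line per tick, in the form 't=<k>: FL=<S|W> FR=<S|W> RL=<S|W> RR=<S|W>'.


t=1: FL=S FR=S RL=S RR=S
t=11: FL=W FR=W RL=W RR=S
t=12: FL=W FR=W RL=W RR=S
t=13: FL=W FR=W RL=W RR=S
t=19: FL=S FR=S RL=W RR=W
t=30: FL=S FR=S RL=S RR=S
t=39: FL=W FR=W RL=W RR=W
t=47: FL=S FR=S RL=S RR=S

t=1: phase=(8,8,5,2) vs β=15 → FL=S FR=S RL=S RR=S
t=11: phase=(18,18,15,12) vs β=15 → FL=W FR=W RL=W RR=S
t=12: phase=(19,19,16,13) vs β=15 → FL=W FR=W RL=W RR=S
t=13: phase=(20,20,17,14) vs β=15 → FL=W FR=W RL=W RR=S
t=19: phase=(2,2,23,20) vs β=15 → FL=S FR=S RL=W RR=W
t=30: phase=(13,13,10,7) vs β=15 → FL=S FR=S RL=S RR=S
t=39: phase=(22,22,19,16) vs β=15 → FL=W FR=W RL=W RR=W
t=47: phase=(6,6,3,0) vs β=15 → FL=S FR=S RL=S RR=S


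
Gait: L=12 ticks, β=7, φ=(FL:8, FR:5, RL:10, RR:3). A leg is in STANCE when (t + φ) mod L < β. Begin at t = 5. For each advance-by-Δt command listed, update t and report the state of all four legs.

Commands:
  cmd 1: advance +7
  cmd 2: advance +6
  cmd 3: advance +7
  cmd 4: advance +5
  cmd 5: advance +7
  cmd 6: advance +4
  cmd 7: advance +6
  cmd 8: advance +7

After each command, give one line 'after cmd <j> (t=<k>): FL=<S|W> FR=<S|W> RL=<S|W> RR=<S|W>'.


after cmd 1 (t=12): FL=W FR=S RL=W RR=S
after cmd 2 (t=18): FL=S FR=W RL=S RR=W
after cmd 3 (t=25): FL=W FR=S RL=W RR=S
after cmd 4 (t=30): FL=S FR=W RL=S RR=W
after cmd 5 (t=37): FL=W FR=S RL=W RR=S
after cmd 6 (t=41): FL=S FR=W RL=S RR=W
after cmd 7 (t=47): FL=W FR=S RL=W RR=S
after cmd 8 (t=54): FL=S FR=W RL=S RR=W

start t=5: FL=S FR=W RL=S RR=W
cmd 1: advance +7 → t=12, phase=(8,5,10,3) → FL=W FR=S RL=W RR=S
cmd 2: advance +6 → t=18, phase=(2,11,4,9) → FL=S FR=W RL=S RR=W
cmd 3: advance +7 → t=25, phase=(9,6,11,4) → FL=W FR=S RL=W RR=S
cmd 4: advance +5 → t=30, phase=(2,11,4,9) → FL=S FR=W RL=S RR=W
cmd 5: advance +7 → t=37, phase=(9,6,11,4) → FL=W FR=S RL=W RR=S
cmd 6: advance +4 → t=41, phase=(1,10,3,8) → FL=S FR=W RL=S RR=W
cmd 7: advance +6 → t=47, phase=(7,4,9,2) → FL=W FR=S RL=W RR=S
cmd 8: advance +7 → t=54, phase=(2,11,4,9) → FL=S FR=W RL=S RR=W


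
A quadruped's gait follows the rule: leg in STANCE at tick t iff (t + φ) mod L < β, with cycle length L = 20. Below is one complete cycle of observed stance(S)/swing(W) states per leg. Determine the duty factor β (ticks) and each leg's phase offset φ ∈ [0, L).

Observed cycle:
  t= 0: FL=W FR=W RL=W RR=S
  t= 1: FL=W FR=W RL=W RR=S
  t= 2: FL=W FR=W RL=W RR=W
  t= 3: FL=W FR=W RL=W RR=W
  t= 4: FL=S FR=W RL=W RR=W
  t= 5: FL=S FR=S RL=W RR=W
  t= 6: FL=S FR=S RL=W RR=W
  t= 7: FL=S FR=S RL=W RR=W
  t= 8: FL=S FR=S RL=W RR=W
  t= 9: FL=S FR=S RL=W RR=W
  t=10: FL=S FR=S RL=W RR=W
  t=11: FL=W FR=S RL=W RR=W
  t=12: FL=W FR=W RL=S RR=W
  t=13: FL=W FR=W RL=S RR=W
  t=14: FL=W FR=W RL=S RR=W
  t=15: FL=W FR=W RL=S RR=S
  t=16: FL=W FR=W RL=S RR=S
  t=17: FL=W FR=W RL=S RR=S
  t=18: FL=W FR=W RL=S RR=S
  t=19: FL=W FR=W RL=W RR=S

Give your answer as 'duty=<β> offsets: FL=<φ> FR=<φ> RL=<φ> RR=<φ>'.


duty β = stance ticks per leg = 7
FL: stance ticks = 7; W→S at t=4 → φ=16
FR: stance ticks = 7; W→S at t=5 → φ=15
RL: stance ticks = 7; W→S at t=12 → φ=8
RR: stance ticks = 7; W→S at t=15 → φ=5

duty=7 offsets: FL=16 FR=15 RL=8 RR=5


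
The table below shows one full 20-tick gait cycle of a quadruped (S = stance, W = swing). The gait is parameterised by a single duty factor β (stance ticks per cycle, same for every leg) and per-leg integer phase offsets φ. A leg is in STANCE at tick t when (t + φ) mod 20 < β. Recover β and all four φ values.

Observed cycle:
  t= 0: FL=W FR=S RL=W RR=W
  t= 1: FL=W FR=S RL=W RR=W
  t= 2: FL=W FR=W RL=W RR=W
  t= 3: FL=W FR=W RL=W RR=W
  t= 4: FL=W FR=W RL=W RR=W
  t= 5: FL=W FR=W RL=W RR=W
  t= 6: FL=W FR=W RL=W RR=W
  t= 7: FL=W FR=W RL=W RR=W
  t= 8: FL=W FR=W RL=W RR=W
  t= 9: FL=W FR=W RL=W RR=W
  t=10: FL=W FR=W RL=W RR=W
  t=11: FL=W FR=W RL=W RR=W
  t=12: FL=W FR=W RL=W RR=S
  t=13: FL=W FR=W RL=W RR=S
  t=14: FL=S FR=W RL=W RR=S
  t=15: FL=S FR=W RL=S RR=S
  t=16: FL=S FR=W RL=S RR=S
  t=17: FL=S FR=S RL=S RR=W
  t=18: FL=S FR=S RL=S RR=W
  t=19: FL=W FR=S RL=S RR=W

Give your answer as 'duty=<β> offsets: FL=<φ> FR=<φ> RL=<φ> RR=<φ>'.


duty=5 offsets: FL=6 FR=3 RL=5 RR=8

duty β = stance ticks per leg = 5
FL: stance ticks = 5; W→S at t=14 → φ=6
FR: stance ticks = 5; W→S at t=17 → φ=3
RL: stance ticks = 5; W→S at t=15 → φ=5
RR: stance ticks = 5; W→S at t=12 → φ=8


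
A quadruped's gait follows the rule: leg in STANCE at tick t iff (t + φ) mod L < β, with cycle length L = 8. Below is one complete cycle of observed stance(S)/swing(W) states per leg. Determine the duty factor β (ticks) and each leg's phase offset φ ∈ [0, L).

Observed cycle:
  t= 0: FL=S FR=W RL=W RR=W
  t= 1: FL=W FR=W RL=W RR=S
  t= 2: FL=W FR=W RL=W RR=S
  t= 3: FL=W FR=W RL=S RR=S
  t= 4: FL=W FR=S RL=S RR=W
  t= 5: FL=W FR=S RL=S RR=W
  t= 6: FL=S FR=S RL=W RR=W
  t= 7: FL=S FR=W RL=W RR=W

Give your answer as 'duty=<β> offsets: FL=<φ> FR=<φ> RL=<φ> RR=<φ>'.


duty=3 offsets: FL=2 FR=4 RL=5 RR=7

duty β = stance ticks per leg = 3
FL: stance ticks = 3; W→S at t=6 → φ=2
FR: stance ticks = 3; W→S at t=4 → φ=4
RL: stance ticks = 3; W→S at t=3 → φ=5
RR: stance ticks = 3; W→S at t=1 → φ=7


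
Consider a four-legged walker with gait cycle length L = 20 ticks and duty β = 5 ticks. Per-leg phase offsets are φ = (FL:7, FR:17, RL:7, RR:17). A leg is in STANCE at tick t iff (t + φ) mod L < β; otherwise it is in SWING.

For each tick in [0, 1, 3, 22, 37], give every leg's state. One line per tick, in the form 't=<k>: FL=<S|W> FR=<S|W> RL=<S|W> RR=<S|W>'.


t=0: FL=W FR=W RL=W RR=W
t=1: FL=W FR=W RL=W RR=W
t=3: FL=W FR=S RL=W RR=S
t=22: FL=W FR=W RL=W RR=W
t=37: FL=S FR=W RL=S RR=W

t=0: phase=(7,17,7,17) vs β=5 → FL=W FR=W RL=W RR=W
t=1: phase=(8,18,8,18) vs β=5 → FL=W FR=W RL=W RR=W
t=3: phase=(10,0,10,0) vs β=5 → FL=W FR=S RL=W RR=S
t=22: phase=(9,19,9,19) vs β=5 → FL=W FR=W RL=W RR=W
t=37: phase=(4,14,4,14) vs β=5 → FL=S FR=W RL=S RR=W


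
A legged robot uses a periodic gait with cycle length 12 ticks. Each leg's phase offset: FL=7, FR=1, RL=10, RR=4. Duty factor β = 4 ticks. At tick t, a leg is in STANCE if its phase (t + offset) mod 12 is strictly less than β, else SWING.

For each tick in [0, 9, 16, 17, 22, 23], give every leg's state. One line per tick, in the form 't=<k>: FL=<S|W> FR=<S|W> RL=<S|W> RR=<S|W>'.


t=0: FL=W FR=S RL=W RR=W
t=9: FL=W FR=W RL=W RR=S
t=16: FL=W FR=W RL=S RR=W
t=17: FL=S FR=W RL=S RR=W
t=22: FL=W FR=W RL=W RR=S
t=23: FL=W FR=S RL=W RR=S

t=0: phase=(7,1,10,4) vs β=4 → FL=W FR=S RL=W RR=W
t=9: phase=(4,10,7,1) vs β=4 → FL=W FR=W RL=W RR=S
t=16: phase=(11,5,2,8) vs β=4 → FL=W FR=W RL=S RR=W
t=17: phase=(0,6,3,9) vs β=4 → FL=S FR=W RL=S RR=W
t=22: phase=(5,11,8,2) vs β=4 → FL=W FR=W RL=W RR=S
t=23: phase=(6,0,9,3) vs β=4 → FL=W FR=S RL=W RR=S


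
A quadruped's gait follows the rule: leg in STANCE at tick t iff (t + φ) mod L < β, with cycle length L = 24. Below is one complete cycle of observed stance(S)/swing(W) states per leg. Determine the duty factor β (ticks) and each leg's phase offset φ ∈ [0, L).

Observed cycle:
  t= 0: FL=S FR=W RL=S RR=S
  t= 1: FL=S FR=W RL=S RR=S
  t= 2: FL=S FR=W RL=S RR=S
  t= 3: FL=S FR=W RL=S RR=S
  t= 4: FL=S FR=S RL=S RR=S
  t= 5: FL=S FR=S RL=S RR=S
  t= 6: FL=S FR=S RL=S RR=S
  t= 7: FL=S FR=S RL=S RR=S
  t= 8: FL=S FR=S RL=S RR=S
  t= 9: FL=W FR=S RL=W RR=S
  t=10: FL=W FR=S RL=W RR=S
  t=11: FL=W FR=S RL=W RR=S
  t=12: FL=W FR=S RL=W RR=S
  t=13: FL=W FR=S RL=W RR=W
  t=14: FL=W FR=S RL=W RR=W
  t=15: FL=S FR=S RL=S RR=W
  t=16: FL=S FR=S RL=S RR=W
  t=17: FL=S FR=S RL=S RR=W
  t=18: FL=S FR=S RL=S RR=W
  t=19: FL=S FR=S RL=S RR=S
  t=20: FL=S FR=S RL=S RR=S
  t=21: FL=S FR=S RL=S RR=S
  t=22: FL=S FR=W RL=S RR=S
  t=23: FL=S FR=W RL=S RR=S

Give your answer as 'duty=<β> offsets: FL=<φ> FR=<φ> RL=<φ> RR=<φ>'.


duty β = stance ticks per leg = 18
FL: stance ticks = 18; W→S at t=15 → φ=9
FR: stance ticks = 18; W→S at t=4 → φ=20
RL: stance ticks = 18; W→S at t=15 → φ=9
RR: stance ticks = 18; W→S at t=19 → φ=5

duty=18 offsets: FL=9 FR=20 RL=9 RR=5


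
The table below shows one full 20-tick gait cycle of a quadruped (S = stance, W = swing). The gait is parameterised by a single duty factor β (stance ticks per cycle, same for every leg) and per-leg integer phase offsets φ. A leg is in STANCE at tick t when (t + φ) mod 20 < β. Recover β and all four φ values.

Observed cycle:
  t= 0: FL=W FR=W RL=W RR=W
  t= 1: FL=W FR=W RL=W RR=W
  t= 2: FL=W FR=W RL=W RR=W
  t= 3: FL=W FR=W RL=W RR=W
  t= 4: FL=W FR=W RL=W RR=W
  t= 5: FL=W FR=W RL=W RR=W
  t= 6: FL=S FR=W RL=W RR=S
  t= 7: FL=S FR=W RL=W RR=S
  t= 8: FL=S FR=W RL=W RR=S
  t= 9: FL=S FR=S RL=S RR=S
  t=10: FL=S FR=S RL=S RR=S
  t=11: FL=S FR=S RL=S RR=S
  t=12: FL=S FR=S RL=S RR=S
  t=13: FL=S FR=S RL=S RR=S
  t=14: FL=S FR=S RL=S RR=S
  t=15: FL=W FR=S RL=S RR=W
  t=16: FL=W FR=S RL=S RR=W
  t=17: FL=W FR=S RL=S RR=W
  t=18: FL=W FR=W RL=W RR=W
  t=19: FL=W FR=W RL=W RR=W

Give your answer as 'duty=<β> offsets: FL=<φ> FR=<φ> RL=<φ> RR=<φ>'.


duty=9 offsets: FL=14 FR=11 RL=11 RR=14

duty β = stance ticks per leg = 9
FL: stance ticks = 9; W→S at t=6 → φ=14
FR: stance ticks = 9; W→S at t=9 → φ=11
RL: stance ticks = 9; W→S at t=9 → φ=11
RR: stance ticks = 9; W→S at t=6 → φ=14


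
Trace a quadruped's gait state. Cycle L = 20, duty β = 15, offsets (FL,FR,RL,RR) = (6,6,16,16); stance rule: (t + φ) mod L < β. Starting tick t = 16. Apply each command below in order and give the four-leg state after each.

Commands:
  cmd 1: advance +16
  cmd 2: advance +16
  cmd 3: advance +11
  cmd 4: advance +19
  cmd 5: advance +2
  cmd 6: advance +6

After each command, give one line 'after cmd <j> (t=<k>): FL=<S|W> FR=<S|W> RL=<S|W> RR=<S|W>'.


start t=16: FL=S FR=S RL=S RR=S
cmd 1: advance +16 → t=32, phase=(18,18,8,8) → FL=W FR=W RL=S RR=S
cmd 2: advance +16 → t=48, phase=(14,14,4,4) → FL=S FR=S RL=S RR=S
cmd 3: advance +11 → t=59, phase=(5,5,15,15) → FL=S FR=S RL=W RR=W
cmd 4: advance +19 → t=78, phase=(4,4,14,14) → FL=S FR=S RL=S RR=S
cmd 5: advance +2 → t=80, phase=(6,6,16,16) → FL=S FR=S RL=W RR=W
cmd 6: advance +6 → t=86, phase=(12,12,2,2) → FL=S FR=S RL=S RR=S

after cmd 1 (t=32): FL=W FR=W RL=S RR=S
after cmd 2 (t=48): FL=S FR=S RL=S RR=S
after cmd 3 (t=59): FL=S FR=S RL=W RR=W
after cmd 4 (t=78): FL=S FR=S RL=S RR=S
after cmd 5 (t=80): FL=S FR=S RL=W RR=W
after cmd 6 (t=86): FL=S FR=S RL=S RR=S


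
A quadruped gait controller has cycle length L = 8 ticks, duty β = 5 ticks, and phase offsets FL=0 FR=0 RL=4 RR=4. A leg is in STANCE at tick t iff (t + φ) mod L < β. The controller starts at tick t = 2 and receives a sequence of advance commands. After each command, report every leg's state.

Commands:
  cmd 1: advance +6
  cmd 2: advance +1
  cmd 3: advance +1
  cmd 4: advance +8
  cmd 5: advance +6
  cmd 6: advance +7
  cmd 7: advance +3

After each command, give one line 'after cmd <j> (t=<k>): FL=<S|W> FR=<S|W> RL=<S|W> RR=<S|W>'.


start t=2: FL=S FR=S RL=W RR=W
cmd 1: advance +6 → t=8, phase=(0,0,4,4) → FL=S FR=S RL=S RR=S
cmd 2: advance +1 → t=9, phase=(1,1,5,5) → FL=S FR=S RL=W RR=W
cmd 3: advance +1 → t=10, phase=(2,2,6,6) → FL=S FR=S RL=W RR=W
cmd 4: advance +8 → t=18, phase=(2,2,6,6) → FL=S FR=S RL=W RR=W
cmd 5: advance +6 → t=24, phase=(0,0,4,4) → FL=S FR=S RL=S RR=S
cmd 6: advance +7 → t=31, phase=(7,7,3,3) → FL=W FR=W RL=S RR=S
cmd 7: advance +3 → t=34, phase=(2,2,6,6) → FL=S FR=S RL=W RR=W

after cmd 1 (t=8): FL=S FR=S RL=S RR=S
after cmd 2 (t=9): FL=S FR=S RL=W RR=W
after cmd 3 (t=10): FL=S FR=S RL=W RR=W
after cmd 4 (t=18): FL=S FR=S RL=W RR=W
after cmd 5 (t=24): FL=S FR=S RL=S RR=S
after cmd 6 (t=31): FL=W FR=W RL=S RR=S
after cmd 7 (t=34): FL=S FR=S RL=W RR=W


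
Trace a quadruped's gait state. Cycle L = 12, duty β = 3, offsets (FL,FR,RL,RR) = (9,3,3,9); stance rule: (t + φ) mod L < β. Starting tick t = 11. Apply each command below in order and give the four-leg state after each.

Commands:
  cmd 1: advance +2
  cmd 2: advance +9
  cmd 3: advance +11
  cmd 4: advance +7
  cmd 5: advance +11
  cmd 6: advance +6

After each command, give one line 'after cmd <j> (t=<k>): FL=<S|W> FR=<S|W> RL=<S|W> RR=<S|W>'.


start t=11: FL=W FR=S RL=S RR=W
cmd 1: advance +2 → t=13, phase=(10,4,4,10) → FL=W FR=W RL=W RR=W
cmd 2: advance +9 → t=22, phase=(7,1,1,7) → FL=W FR=S RL=S RR=W
cmd 3: advance +11 → t=33, phase=(6,0,0,6) → FL=W FR=S RL=S RR=W
cmd 4: advance +7 → t=40, phase=(1,7,7,1) → FL=S FR=W RL=W RR=S
cmd 5: advance +11 → t=51, phase=(0,6,6,0) → FL=S FR=W RL=W RR=S
cmd 6: advance +6 → t=57, phase=(6,0,0,6) → FL=W FR=S RL=S RR=W

after cmd 1 (t=13): FL=W FR=W RL=W RR=W
after cmd 2 (t=22): FL=W FR=S RL=S RR=W
after cmd 3 (t=33): FL=W FR=S RL=S RR=W
after cmd 4 (t=40): FL=S FR=W RL=W RR=S
after cmd 5 (t=51): FL=S FR=W RL=W RR=S
after cmd 6 (t=57): FL=W FR=S RL=S RR=W


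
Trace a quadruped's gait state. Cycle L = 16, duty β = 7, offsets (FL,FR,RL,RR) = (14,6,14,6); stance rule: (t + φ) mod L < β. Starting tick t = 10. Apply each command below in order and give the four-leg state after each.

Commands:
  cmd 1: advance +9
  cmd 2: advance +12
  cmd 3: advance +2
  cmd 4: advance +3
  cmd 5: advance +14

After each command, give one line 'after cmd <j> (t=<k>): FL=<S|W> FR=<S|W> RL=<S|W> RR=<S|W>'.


start t=10: FL=W FR=S RL=W RR=S
cmd 1: advance +9 → t=19, phase=(1,9,1,9) → FL=S FR=W RL=S RR=W
cmd 2: advance +12 → t=31, phase=(13,5,13,5) → FL=W FR=S RL=W RR=S
cmd 3: advance +2 → t=33, phase=(15,7,15,7) → FL=W FR=W RL=W RR=W
cmd 4: advance +3 → t=36, phase=(2,10,2,10) → FL=S FR=W RL=S RR=W
cmd 5: advance +14 → t=50, phase=(0,8,0,8) → FL=S FR=W RL=S RR=W

after cmd 1 (t=19): FL=S FR=W RL=S RR=W
after cmd 2 (t=31): FL=W FR=S RL=W RR=S
after cmd 3 (t=33): FL=W FR=W RL=W RR=W
after cmd 4 (t=36): FL=S FR=W RL=S RR=W
after cmd 5 (t=50): FL=S FR=W RL=S RR=W


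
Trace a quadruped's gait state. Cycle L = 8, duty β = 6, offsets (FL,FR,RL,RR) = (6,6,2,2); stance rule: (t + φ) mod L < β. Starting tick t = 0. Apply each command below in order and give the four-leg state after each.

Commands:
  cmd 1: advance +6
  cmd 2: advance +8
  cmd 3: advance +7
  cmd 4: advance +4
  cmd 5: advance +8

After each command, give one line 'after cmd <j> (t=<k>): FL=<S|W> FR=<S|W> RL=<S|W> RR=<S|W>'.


after cmd 1 (t=6): FL=S FR=S RL=S RR=S
after cmd 2 (t=14): FL=S FR=S RL=S RR=S
after cmd 3 (t=21): FL=S FR=S RL=W RR=W
after cmd 4 (t=25): FL=W FR=W RL=S RR=S
after cmd 5 (t=33): FL=W FR=W RL=S RR=S

start t=0: FL=W FR=W RL=S RR=S
cmd 1: advance +6 → t=6, phase=(4,4,0,0) → FL=S FR=S RL=S RR=S
cmd 2: advance +8 → t=14, phase=(4,4,0,0) → FL=S FR=S RL=S RR=S
cmd 3: advance +7 → t=21, phase=(3,3,7,7) → FL=S FR=S RL=W RR=W
cmd 4: advance +4 → t=25, phase=(7,7,3,3) → FL=W FR=W RL=S RR=S
cmd 5: advance +8 → t=33, phase=(7,7,3,3) → FL=W FR=W RL=S RR=S


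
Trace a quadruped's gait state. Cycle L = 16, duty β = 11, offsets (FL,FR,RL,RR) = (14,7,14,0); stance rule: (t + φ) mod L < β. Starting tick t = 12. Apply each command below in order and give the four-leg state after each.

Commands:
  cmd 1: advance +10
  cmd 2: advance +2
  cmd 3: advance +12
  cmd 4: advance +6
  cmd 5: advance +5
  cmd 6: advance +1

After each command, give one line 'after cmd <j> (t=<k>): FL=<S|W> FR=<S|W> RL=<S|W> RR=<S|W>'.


start t=12: FL=S FR=S RL=S RR=W
cmd 1: advance +10 → t=22, phase=(4,13,4,6) → FL=S FR=W RL=S RR=S
cmd 2: advance +2 → t=24, phase=(6,15,6,8) → FL=S FR=W RL=S RR=S
cmd 3: advance +12 → t=36, phase=(2,11,2,4) → FL=S FR=W RL=S RR=S
cmd 4: advance +6 → t=42, phase=(8,1,8,10) → FL=S FR=S RL=S RR=S
cmd 5: advance +5 → t=47, phase=(13,6,13,15) → FL=W FR=S RL=W RR=W
cmd 6: advance +1 → t=48, phase=(14,7,14,0) → FL=W FR=S RL=W RR=S

after cmd 1 (t=22): FL=S FR=W RL=S RR=S
after cmd 2 (t=24): FL=S FR=W RL=S RR=S
after cmd 3 (t=36): FL=S FR=W RL=S RR=S
after cmd 4 (t=42): FL=S FR=S RL=S RR=S
after cmd 5 (t=47): FL=W FR=S RL=W RR=W
after cmd 6 (t=48): FL=W FR=S RL=W RR=S


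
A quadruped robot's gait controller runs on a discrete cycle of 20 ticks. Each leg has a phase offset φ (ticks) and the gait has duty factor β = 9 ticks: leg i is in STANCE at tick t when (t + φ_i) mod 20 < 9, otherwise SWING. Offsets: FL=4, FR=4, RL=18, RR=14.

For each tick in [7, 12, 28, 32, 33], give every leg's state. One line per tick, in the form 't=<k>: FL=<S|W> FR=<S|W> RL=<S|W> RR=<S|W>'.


t=7: phase=(11,11,5,1) vs β=9 → FL=W FR=W RL=S RR=S
t=12: phase=(16,16,10,6) vs β=9 → FL=W FR=W RL=W RR=S
t=28: phase=(12,12,6,2) vs β=9 → FL=W FR=W RL=S RR=S
t=32: phase=(16,16,10,6) vs β=9 → FL=W FR=W RL=W RR=S
t=33: phase=(17,17,11,7) vs β=9 → FL=W FR=W RL=W RR=S

t=7: FL=W FR=W RL=S RR=S
t=12: FL=W FR=W RL=W RR=S
t=28: FL=W FR=W RL=S RR=S
t=32: FL=W FR=W RL=W RR=S
t=33: FL=W FR=W RL=W RR=S


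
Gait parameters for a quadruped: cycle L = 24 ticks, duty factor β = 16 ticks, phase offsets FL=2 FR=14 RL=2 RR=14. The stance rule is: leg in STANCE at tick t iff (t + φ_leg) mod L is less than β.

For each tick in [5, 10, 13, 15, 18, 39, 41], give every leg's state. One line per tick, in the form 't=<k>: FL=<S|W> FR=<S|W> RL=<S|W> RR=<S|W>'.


t=5: FL=S FR=W RL=S RR=W
t=10: FL=S FR=S RL=S RR=S
t=13: FL=S FR=S RL=S RR=S
t=15: FL=W FR=S RL=W RR=S
t=18: FL=W FR=S RL=W RR=S
t=39: FL=W FR=S RL=W RR=S
t=41: FL=W FR=S RL=W RR=S

t=5: phase=(7,19,7,19) vs β=16 → FL=S FR=W RL=S RR=W
t=10: phase=(12,0,12,0) vs β=16 → FL=S FR=S RL=S RR=S
t=13: phase=(15,3,15,3) vs β=16 → FL=S FR=S RL=S RR=S
t=15: phase=(17,5,17,5) vs β=16 → FL=W FR=S RL=W RR=S
t=18: phase=(20,8,20,8) vs β=16 → FL=W FR=S RL=W RR=S
t=39: phase=(17,5,17,5) vs β=16 → FL=W FR=S RL=W RR=S
t=41: phase=(19,7,19,7) vs β=16 → FL=W FR=S RL=W RR=S


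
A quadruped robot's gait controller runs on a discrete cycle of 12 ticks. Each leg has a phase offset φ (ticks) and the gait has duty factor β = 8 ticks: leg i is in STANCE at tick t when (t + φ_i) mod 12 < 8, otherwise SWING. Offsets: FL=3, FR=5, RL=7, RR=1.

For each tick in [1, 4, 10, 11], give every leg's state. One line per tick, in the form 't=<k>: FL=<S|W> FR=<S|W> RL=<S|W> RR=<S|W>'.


t=1: FL=S FR=S RL=W RR=S
t=4: FL=S FR=W RL=W RR=S
t=10: FL=S FR=S RL=S RR=W
t=11: FL=S FR=S RL=S RR=S

t=1: phase=(4,6,8,2) vs β=8 → FL=S FR=S RL=W RR=S
t=4: phase=(7,9,11,5) vs β=8 → FL=S FR=W RL=W RR=S
t=10: phase=(1,3,5,11) vs β=8 → FL=S FR=S RL=S RR=W
t=11: phase=(2,4,6,0) vs β=8 → FL=S FR=S RL=S RR=S


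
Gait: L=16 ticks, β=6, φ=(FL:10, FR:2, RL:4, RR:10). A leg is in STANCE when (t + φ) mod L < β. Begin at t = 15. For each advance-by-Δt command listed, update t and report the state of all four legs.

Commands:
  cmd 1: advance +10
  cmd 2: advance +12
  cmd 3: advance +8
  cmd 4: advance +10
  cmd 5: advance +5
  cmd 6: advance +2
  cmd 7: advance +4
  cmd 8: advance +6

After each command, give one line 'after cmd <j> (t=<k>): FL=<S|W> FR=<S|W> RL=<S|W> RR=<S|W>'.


after cmd 1 (t=25): FL=S FR=W RL=W RR=S
after cmd 2 (t=37): FL=W FR=W RL=W RR=W
after cmd 3 (t=45): FL=W FR=W RL=S RR=W
after cmd 4 (t=55): FL=S FR=W RL=W RR=S
after cmd 5 (t=60): FL=W FR=W RL=S RR=W
after cmd 6 (t=62): FL=W FR=S RL=S RR=W
after cmd 7 (t=66): FL=W FR=S RL=W RR=W
after cmd 8 (t=72): FL=S FR=W RL=W RR=S

start t=15: FL=W FR=S RL=S RR=W
cmd 1: advance +10 → t=25, phase=(3,11,13,3) → FL=S FR=W RL=W RR=S
cmd 2: advance +12 → t=37, phase=(15,7,9,15) → FL=W FR=W RL=W RR=W
cmd 3: advance +8 → t=45, phase=(7,15,1,7) → FL=W FR=W RL=S RR=W
cmd 4: advance +10 → t=55, phase=(1,9,11,1) → FL=S FR=W RL=W RR=S
cmd 5: advance +5 → t=60, phase=(6,14,0,6) → FL=W FR=W RL=S RR=W
cmd 6: advance +2 → t=62, phase=(8,0,2,8) → FL=W FR=S RL=S RR=W
cmd 7: advance +4 → t=66, phase=(12,4,6,12) → FL=W FR=S RL=W RR=W
cmd 8: advance +6 → t=72, phase=(2,10,12,2) → FL=S FR=W RL=W RR=S
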